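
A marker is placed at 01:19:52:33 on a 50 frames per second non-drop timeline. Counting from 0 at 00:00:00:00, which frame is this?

Total seconds to the label: (1 × 3600 + 19 × 60 + 52) = 4792.
Frame index = 4792 × 50 + 33 = 239633.

239633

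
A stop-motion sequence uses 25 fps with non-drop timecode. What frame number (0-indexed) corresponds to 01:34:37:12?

Total seconds to the label: (1 × 3600 + 34 × 60 + 37) = 5677.
Frame index = 5677 × 25 + 12 = 141937.

141937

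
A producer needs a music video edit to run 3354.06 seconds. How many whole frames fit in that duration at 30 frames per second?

100621 frames

Frames = 3354.06 × 30 = 503109/5 ≈ 100621.8000.
Complete frames: 100621.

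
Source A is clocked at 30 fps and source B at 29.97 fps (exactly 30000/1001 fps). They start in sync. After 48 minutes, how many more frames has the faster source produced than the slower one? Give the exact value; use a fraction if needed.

86400/1001 frames

48 min = 2880 s.
A emits 30 × 2880 = 86400 frames; B emits 30000/1001 × 2880 = 86400000/1001.
Difference = 86400/1001 frames (≈ 86.3137); B is behind A.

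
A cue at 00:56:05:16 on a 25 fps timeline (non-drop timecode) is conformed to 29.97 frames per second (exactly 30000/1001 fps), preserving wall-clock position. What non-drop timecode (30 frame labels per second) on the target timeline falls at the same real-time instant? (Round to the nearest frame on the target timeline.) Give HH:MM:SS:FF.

Source frame index: (0×3600 + 56×60 + 5) × 25 + 16 = 84141.
Real time: 84141 / (25) = 84141/25 s.
Target frame: (84141/25) × (30000/1001) = 100969200/1001 ≈ 100868.332 → 100868.
At 30 labels/s: frame 100868 → 00:56:02:08.

00:56:02:08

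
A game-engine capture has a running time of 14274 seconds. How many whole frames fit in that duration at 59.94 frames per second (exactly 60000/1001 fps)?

Frames = 14274 × 60000/1001 = 65880000/77 ≈ 855584.4156.
Complete frames: 855584.

855584 frames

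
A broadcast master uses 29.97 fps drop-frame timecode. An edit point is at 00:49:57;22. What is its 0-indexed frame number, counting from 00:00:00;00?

As if non-drop at 30 labels/s: (0 × 3600 + 49 × 60 + 57) × 30 + 22 = 89932.
Minute boundaries passed: 49; those not divisible by 10: 49 − 4 = 45; dropped labels = 2 × 45 = 90.
Actual frame index = 89932 − 90 = 89842.

89842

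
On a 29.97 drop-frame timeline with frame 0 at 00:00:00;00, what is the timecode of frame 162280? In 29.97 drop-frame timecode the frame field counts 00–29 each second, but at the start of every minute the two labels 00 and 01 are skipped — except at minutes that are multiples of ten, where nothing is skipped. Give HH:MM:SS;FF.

Each 10-minute DF block holds 10 × 60 × 30 − 9 × 2 = 17982 frames. 162280 ÷ 17982 → 9 full blocks, remainder 442.
Within the partial block the first minute is 1800 frames and each further minute 1798, so 0 further minute boundaries passed. Total skipped labels = 18 × 9 + 2 × 0 = 162.
Non-drop label index = 162280 + 162 = 162442; at 30 labels/s that is 01:30:14:22, i.e. DF 01:30:14;22.

01:30:14;22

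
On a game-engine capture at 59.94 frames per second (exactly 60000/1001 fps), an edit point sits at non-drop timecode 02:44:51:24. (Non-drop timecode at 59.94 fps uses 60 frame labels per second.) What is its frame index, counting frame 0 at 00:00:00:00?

frame 593484

Total seconds to the label: (2 × 3600 + 44 × 60 + 51) = 9891.
Frame index = 9891 × 60 + 24 = 593484.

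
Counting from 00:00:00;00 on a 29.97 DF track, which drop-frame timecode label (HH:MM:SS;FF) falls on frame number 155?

Each 10-minute DF block holds 10 × 60 × 30 − 9 × 2 = 17982 frames. 155 ÷ 17982 → 0 full blocks, remainder 155.
Within the partial block the first minute is 1800 frames and each further minute 1798, so 0 further minute boundaries passed. Total skipped labels = 18 × 0 + 2 × 0 = 0.
Non-drop label index = 155 + 0 = 155; at 30 labels/s that is 00:00:05:05, i.e. DF 00:00:05;05.

00:00:05;05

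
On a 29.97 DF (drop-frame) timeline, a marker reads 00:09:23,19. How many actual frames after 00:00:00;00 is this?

16891

As if non-drop at 30 labels/s: (0 × 3600 + 9 × 60 + 23) × 30 + 19 = 16909.
Minute boundaries passed: 9; those not divisible by 10: 9 − 0 = 9; dropped labels = 2 × 9 = 18.
Actual frame index = 16909 − 18 = 16891.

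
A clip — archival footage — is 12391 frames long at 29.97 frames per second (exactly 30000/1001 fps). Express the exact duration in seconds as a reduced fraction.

Running time = 12391 ÷ (30000/1001) = 12391 × 1001/30000 = 12403391/30000 s.

12403391/30000 seconds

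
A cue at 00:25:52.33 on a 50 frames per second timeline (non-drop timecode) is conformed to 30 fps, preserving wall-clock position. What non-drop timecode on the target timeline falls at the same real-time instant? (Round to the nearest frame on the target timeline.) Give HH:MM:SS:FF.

Source frame index: (0×3600 + 25×60 + 52) × 50 + 33 = 77633.
Real time: 77633 / (50) = 77633/50 s.
Target frame: (77633/50) × (30) = 232899/5 ≈ 46579.800 → 46580.
At 30 labels/s: frame 46580 → 00:25:52:20.

00:25:52:20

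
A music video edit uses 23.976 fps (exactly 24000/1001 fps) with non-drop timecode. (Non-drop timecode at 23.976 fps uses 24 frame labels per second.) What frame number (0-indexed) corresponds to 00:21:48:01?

Total seconds to the label: (0 × 3600 + 21 × 60 + 48) = 1308.
Frame index = 1308 × 24 + 1 = 31393.

31393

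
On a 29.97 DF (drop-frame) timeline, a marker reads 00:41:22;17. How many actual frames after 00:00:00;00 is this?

As if non-drop at 30 labels/s: (0 × 3600 + 41 × 60 + 22) × 30 + 17 = 74477.
Minute boundaries passed: 41; those not divisible by 10: 41 − 4 = 37; dropped labels = 2 × 37 = 74.
Actual frame index = 74477 − 74 = 74403.

74403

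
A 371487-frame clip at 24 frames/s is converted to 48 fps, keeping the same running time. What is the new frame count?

Frames at target rate = 371487 × (48) / (24) = 742974.

742974 frames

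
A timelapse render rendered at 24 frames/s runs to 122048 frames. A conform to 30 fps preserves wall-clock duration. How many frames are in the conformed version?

152560 frames

Target frames = source frames × (target rate / source rate) = 122048 × (30)/(24) = 122048 × 5/4 = 152560.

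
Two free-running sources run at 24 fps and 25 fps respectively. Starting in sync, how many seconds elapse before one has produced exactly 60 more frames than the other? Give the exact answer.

The gap grows by |25 − 24| = 1 frame per second.
Time for a 60-frame gap: 60 ÷ (1) = 60 s.

60 seconds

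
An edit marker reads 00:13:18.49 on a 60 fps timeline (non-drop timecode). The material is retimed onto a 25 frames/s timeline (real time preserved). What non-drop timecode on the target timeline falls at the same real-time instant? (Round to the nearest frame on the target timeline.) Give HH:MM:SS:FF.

Source frame index: (0×3600 + 13×60 + 18) × 60 + 49 = 47929.
Real time: 47929 / (60) = 47929/60 s.
Target frame: (47929/60) × (25) = 239645/12 ≈ 19970.417 → 19970.
At 25 labels/s: frame 19970 → 00:13:18:20.

00:13:18:20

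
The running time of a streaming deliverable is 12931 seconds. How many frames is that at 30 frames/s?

Frames = 12931 × 30 = 387930.

387930 frames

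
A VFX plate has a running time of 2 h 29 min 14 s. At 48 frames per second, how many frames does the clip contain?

2 h 29 min 14 s = 8954 s.
Frames = 8954 × 48 = 429792.

429792 frames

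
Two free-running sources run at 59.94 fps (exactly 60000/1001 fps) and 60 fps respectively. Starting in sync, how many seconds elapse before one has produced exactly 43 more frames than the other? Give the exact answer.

The gap grows by |60 − 60000/1001| = 60/1001 frames per second.
Time for a 43-frame gap: 43 ÷ (60/1001) = 43043/60 s.

43043/60 seconds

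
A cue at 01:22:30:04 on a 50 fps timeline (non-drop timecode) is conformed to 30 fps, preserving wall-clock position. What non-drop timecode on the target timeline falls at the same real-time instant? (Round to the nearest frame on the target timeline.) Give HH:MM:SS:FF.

01:22:30:02

Source frame index: (1×3600 + 22×60 + 30) × 50 + 4 = 247504.
Real time: 247504 / (50) = 123752/25 s.
Target frame: (123752/25) × (30) = 742512/5 ≈ 148502.400 → 148502.
At 30 labels/s: frame 148502 → 01:22:30:02.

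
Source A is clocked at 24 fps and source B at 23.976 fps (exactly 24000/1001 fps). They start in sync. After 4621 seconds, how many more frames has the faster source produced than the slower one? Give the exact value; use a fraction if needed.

A emits 24 × 4621 = 110904 frames; B emits 24000/1001 × 4621 = 110904000/1001.
Difference = 110904/1001 frames (≈ 110.7932); B is behind A.

110904/1001 frames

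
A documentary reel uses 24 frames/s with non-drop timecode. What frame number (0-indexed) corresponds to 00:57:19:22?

Total seconds to the label: (0 × 3600 + 57 × 60 + 19) = 3439.
Frame index = 3439 × 24 + 22 = 82558.

82558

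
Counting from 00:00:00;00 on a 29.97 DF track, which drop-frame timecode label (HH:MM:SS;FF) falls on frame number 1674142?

15:31:00;18

Ten DF minutes hold 17982 frames, so frame 1674142 lies in block 93 (frames 1672326–1690307) with 1816 frames into that block.
The block's first minute is 1800 frames and the rest 1798 each; 1816 frames reaches minute 1, so 93 × 18 + 1 × 2 = 1676 labels have been skipped so far.
Adding those back, label number 1674142 + 1676 = 1675818 at 30 labels/s is 55860 s + 18 f = 15 h 31 min 0 s frame 18, i.e. 15:31:00;18.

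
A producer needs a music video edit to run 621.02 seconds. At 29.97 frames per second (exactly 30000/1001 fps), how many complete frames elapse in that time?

Frames = 621.02 × 30000/1001 = 18630600/1001 ≈ 18611.9880.
Complete frames: 18611.

18611 frames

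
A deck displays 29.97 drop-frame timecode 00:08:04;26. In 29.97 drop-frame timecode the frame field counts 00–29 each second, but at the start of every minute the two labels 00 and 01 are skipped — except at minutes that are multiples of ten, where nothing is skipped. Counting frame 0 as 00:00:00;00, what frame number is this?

Complete 10-minute blocks: 0, each 17982 frames → 0.
Remaining 8 whole minutes in the current block: 1800 + 7 × 1798 = 14386 frames.
Within the current minute: 4 × 30 + 26 − 2 = 144 (labels ;00/;01 skipped at this minute). Total = 0 + 14386 + 144 = 14530.

14530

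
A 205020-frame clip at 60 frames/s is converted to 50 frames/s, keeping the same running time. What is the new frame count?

Target frames = source frames × (target rate / source rate) = 205020 × (50)/(60) = 205020 × 5/6 = 170850.

170850 frames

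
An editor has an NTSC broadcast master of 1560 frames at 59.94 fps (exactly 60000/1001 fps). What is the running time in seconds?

26.026 seconds

Running time = 1560 / (60000/1001) = 26.026 s.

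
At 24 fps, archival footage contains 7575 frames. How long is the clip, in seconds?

Running time = 7575 / (24) = 315.625 s.

315.625 seconds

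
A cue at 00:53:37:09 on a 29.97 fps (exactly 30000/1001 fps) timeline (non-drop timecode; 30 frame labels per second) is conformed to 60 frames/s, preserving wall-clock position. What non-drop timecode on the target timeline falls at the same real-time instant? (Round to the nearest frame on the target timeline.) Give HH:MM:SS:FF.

Source frame index: (0×3600 + 53×60 + 37) × 30 + 9 = 96519.
Real time: 96519 / (30000/1001) = 32205173/10000 s.
Target frame: (32205173/10000) × (60) = 96615519/500 ≈ 193231.038 → 193231.
At 60 labels/s: frame 193231 → 00:53:40:31.

00:53:40:31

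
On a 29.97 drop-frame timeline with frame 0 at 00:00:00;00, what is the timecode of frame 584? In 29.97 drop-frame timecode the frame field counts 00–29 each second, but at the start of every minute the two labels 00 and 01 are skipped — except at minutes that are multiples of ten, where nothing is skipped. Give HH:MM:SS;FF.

00:00:19;14

Each 10-minute DF block holds 10 × 60 × 30 − 9 × 2 = 17982 frames. 584 ÷ 17982 → 0 full blocks, remainder 584.
Within the partial block the first minute is 1800 frames and each further minute 1798, so 0 further minute boundaries passed. Total skipped labels = 18 × 0 + 2 × 0 = 0.
Non-drop label index = 584 + 0 = 584; at 30 labels/s that is 00:00:19:14, i.e. DF 00:00:19;14.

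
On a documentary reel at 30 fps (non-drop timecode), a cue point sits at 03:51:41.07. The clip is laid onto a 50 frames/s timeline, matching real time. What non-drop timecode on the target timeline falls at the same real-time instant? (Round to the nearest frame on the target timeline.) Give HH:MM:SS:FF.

03:51:41:12

Source frame index: (3×3600 + 51×60 + 41) × 30 + 7 = 417037.
Real time: 417037 / (30) = 417037/30 s.
Target frame: (417037/30) × (50) = 2085185/3 ≈ 695061.667 → 695062.
At 50 labels/s: frame 695062 → 03:51:41:12.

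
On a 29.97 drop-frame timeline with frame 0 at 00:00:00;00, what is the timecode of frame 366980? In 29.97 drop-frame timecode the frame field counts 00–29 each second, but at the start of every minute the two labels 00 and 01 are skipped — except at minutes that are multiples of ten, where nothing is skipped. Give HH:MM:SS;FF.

03:24:04;28

Each 10-minute DF block holds 10 × 60 × 30 − 9 × 2 = 17982 frames. 366980 ÷ 17982 → 20 full blocks, remainder 7340.
Within the partial block the first minute is 1800 frames and each further minute 1798, so 4 further minute boundaries passed. Total skipped labels = 18 × 20 + 2 × 4 = 368.
Non-drop label index = 366980 + 368 = 367348; at 30 labels/s that is 03:24:04:28, i.e. DF 03:24:04;28.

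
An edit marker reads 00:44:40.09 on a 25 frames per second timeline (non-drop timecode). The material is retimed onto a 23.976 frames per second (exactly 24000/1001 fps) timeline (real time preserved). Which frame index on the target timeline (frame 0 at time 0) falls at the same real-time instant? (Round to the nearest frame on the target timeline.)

Source frame index: (0×3600 + 44×60 + 40) × 25 + 9 = 67009.
Real time: 67009 / (25) = 67009/25 s.
Target frame: (67009/25) × (24000/1001) = 64328640/1001 ≈ 64264.376 → 64264.

frame 64264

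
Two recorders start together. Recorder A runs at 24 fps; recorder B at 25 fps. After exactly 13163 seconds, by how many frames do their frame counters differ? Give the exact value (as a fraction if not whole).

A emits 24 × 13163 = 315912 frames; B emits 25 × 13163 = 329075.
Difference = 13163 frames; B is ahead of A.

13163 frames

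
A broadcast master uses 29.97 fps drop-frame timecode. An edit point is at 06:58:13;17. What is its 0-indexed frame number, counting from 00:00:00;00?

As if non-drop at 30 labels/s: (6 × 3600 + 58 × 60 + 13) × 30 + 17 = 752807.
Minute boundaries passed: 418; those not divisible by 10: 418 − 41 = 377; dropped labels = 2 × 377 = 754.
Actual frame index = 752807 − 754 = 752053.

752053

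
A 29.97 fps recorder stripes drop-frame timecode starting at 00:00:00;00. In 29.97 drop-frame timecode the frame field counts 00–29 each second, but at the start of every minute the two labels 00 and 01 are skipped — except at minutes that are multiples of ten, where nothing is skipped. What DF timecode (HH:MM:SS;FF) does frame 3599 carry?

Ten DF minutes hold 17982 frames, so frame 3599 lies in block 0 (frames 0–17981) with 3599 frames into that block.
The block's first minute is 1800 frames and the rest 1798 each; 3599 frames reaches minute 2, so 0 × 18 + 2 × 2 = 4 labels have been skipped so far.
Adding those back, label number 3599 + 4 = 3603 at 30 labels/s is 120 s + 3 f = 0 h 2 min 0 s frame 3, i.e. 00:02:00;03.

00:02:00;03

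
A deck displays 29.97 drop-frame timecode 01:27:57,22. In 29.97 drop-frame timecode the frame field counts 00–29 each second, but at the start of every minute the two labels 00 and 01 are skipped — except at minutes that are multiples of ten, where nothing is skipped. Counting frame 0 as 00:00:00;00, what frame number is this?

Complete 10-minute blocks: 8, each 17982 frames → 143856.
Remaining 7 whole minutes in the current block: 1800 + 6 × 1798 = 12588 frames.
Within the current minute: 57 × 30 + 22 − 2 = 1730 (labels ;00/;01 skipped at this minute). Total = 143856 + 12588 + 1730 = 158174.

158174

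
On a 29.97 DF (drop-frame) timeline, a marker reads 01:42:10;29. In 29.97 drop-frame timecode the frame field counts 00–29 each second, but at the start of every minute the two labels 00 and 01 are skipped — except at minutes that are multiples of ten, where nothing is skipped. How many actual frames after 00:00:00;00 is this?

Complete 10-minute blocks: 10, each 17982 frames → 179820.
Remaining 2 whole minutes in the current block: 1800 + 1 × 1798 = 3598 frames.
Within the current minute: 10 × 30 + 29 − 2 = 327 (labels ;00/;01 skipped at this minute). Total = 179820 + 3598 + 327 = 183745.

183745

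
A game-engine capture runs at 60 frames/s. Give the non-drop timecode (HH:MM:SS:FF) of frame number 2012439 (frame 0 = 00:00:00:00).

2012439 ÷ 60 = 33540 full seconds, remainder 39 frames.
33540 s = 9 h 19 min 0 s.
Timecode: 09:19:00:39.

09:19:00:39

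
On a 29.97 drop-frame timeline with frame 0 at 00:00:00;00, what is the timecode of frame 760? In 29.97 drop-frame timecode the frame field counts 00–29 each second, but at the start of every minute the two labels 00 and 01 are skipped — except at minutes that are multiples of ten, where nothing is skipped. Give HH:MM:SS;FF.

00:00:25;10

Ten DF minutes hold 17982 frames, so frame 760 lies in block 0 (frames 0–17981) with 760 frames into that block.
The block's first minute is 1800 frames and the rest 1798 each; 760 frames reaches minute 0, so 0 × 18 + 0 × 2 = 0 labels have been skipped so far.
Adding those back, label number 760 + 0 = 760 at 30 labels/s is 25 s + 10 f = 0 h 0 min 25 s frame 10, i.e. 00:00:25;10.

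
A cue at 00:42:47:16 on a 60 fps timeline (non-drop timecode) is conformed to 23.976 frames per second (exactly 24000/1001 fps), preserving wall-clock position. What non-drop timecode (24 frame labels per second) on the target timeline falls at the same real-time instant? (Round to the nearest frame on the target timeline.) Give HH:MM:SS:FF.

Source frame index: (0×3600 + 42×60 + 47) × 60 + 16 = 154036.
Real time: 154036 / (60) = 38509/15 s.
Target frame: (38509/15) × (24000/1001) = 61614400/1001 ≈ 61552.847 → 61553.
At 24 labels/s: frame 61553 → 00:42:44:17.

00:42:44:17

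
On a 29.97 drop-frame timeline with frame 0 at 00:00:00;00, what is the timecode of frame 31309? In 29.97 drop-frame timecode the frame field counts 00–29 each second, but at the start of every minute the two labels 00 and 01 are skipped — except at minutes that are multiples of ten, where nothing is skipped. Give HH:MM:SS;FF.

Each 10-minute DF block holds 10 × 60 × 30 − 9 × 2 = 17982 frames. 31309 ÷ 17982 → 1 full block, remainder 13327.
Within the partial block the first minute is 1800 frames and each further minute 1798, so 7 further minute boundaries passed. Total skipped labels = 18 × 1 + 2 × 7 = 32.
Non-drop label index = 31309 + 32 = 31341; at 30 labels/s that is 00:17:24:21, i.e. DF 00:17:24;21.

00:17:24;21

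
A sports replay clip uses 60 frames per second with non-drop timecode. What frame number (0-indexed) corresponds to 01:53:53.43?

Total seconds to the label: (1 × 3600 + 53 × 60 + 53) = 6833.
Frame index = 6833 × 60 + 43 = 410023.

frame 410023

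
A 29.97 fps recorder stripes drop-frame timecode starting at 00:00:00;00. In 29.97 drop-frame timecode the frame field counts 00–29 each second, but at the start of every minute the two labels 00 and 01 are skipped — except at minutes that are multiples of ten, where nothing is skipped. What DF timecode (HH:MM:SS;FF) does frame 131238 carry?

01:12:58;28

Ten DF minutes hold 17982 frames, so frame 131238 lies in block 7 (frames 125874–143855) with 5364 frames into that block.
The block's first minute is 1800 frames and the rest 1798 each; 5364 frames reaches minute 2, so 7 × 18 + 2 × 2 = 130 labels have been skipped so far.
Adding those back, label number 131238 + 130 = 131368 at 30 labels/s is 4378 s + 28 f = 1 h 12 min 58 s frame 28, i.e. 01:12:58;28.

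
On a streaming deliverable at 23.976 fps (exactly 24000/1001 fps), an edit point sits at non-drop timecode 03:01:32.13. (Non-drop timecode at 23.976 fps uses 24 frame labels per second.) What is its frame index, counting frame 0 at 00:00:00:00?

261421

Total seconds to the label: (3 × 3600 + 1 × 60 + 32) = 10892.
Frame index = 10892 × 24 + 13 = 261421.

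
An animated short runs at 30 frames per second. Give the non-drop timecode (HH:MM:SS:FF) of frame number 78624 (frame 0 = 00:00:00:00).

78624 ÷ 30 = 2620 full seconds, remainder 24 frames.
2620 s = 0 h 43 min 40 s.
Timecode: 00:43:40:24.

00:43:40:24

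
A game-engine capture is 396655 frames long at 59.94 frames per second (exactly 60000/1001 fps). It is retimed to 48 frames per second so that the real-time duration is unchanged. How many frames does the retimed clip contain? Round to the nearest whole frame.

317641 frames

Frames at target rate = 396655 × (48) / (60000/1001) = 79410331/250 ≈ 317641.324.
Nearest whole frame: 317641.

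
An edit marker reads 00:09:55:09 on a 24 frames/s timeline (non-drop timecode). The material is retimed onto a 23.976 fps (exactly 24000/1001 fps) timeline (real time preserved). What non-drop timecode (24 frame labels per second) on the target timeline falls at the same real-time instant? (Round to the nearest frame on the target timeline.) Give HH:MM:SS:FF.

Source frame index: (0×3600 + 9×60 + 55) × 24 + 9 = 14289.
Real time: 14289 / (24) = 4763/8 s.
Target frame: (4763/8) × (24000/1001) = 1299000/91 ≈ 14274.725 → 14275.
At 24 labels/s: frame 14275 → 00:09:54:19.

00:09:54:19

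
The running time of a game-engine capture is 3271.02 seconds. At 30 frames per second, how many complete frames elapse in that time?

Frames = 3271.02 × 30 = 490653/5 ≈ 98130.6000.
Complete frames: 98130.

98130 frames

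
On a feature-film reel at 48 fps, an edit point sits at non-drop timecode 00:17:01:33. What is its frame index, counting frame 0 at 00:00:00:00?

Total seconds to the label: (0 × 3600 + 17 × 60 + 1) = 1021.
Frame index = 1021 × 48 + 33 = 49041.

frame 49041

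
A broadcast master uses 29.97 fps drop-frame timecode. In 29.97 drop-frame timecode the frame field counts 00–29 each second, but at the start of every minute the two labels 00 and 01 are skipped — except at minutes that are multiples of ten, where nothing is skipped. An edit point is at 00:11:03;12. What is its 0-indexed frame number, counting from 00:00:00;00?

19882

As if non-drop at 30 labels/s: (0 × 3600 + 11 × 60 + 3) × 30 + 12 = 19902.
Minute boundaries passed: 11; those not divisible by 10: 11 − 1 = 10; dropped labels = 2 × 10 = 20.
Actual frame index = 19902 − 20 = 19882.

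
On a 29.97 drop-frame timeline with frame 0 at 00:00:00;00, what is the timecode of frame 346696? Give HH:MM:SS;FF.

Ten DF minutes hold 17982 frames, so frame 346696 lies in block 19 (frames 341658–359639) with 5038 frames into that block.
The block's first minute is 1800 frames and the rest 1798 each; 5038 frames reaches minute 2, so 19 × 18 + 2 × 2 = 346 labels have been skipped so far.
Adding those back, label number 346696 + 346 = 347042 at 30 labels/s is 11568 s + 2 f = 3 h 12 min 48 s frame 2, i.e. 03:12:48;02.

03:12:48;02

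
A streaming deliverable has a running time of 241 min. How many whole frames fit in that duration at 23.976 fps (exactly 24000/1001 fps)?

241 min = 14460 s.
Frames = 14460 × 24000/1001 = 347040000/1001 ≈ 346693.3067.
Complete frames: 346693.

346693 frames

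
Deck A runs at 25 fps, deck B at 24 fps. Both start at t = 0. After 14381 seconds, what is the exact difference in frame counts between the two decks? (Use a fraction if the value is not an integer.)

A emits 25 × 14381 = 359525 frames; B emits 24 × 14381 = 345144.
Difference = 14381 frames; B is behind A.

14381 frames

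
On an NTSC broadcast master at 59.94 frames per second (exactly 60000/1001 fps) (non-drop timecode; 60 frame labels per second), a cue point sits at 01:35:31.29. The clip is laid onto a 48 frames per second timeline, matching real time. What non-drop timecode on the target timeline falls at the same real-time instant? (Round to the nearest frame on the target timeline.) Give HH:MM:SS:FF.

Source frame index: (1×3600 + 35×60 + 31) × 60 + 29 = 343889.
Real time: 343889 / (60000/1001) = 344232889/60000 s.
Target frame: (344232889/60000) × (48) = 344232889/1250 ≈ 275386.311 → 275386.
At 48 labels/s: frame 275386 → 01:35:37:10.

01:35:37:10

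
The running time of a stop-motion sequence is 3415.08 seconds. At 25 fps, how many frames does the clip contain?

Frames = 3415.08 × 25 = 85377.

85377 frames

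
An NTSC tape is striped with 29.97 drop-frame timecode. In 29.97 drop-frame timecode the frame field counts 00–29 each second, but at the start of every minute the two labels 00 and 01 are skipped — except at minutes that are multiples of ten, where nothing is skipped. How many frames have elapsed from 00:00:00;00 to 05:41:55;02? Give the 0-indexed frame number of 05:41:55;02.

As if non-drop at 30 labels/s: (5 × 3600 + 41 × 60 + 55) × 30 + 2 = 615452.
Minute boundaries passed: 341; those not divisible by 10: 341 − 34 = 307; dropped labels = 2 × 307 = 614.
Actual frame index = 615452 − 614 = 614838.

614838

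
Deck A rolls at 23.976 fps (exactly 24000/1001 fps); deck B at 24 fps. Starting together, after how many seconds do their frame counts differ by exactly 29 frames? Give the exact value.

The gap grows by |24 − 24000/1001| = 24/1001 frames per second.
Time for a 29-frame gap: 29 ÷ (24/1001) = 29029/24 s.

29029/24 seconds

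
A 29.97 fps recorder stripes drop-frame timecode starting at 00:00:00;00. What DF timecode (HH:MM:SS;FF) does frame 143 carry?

00:00:04;23

Each 10-minute DF block holds 10 × 60 × 30 − 9 × 2 = 17982 frames. 143 ÷ 17982 → 0 full blocks, remainder 143.
Within the partial block the first minute is 1800 frames and each further minute 1798, so 0 further minute boundaries passed. Total skipped labels = 18 × 0 + 2 × 0 = 0.
Non-drop label index = 143 + 0 = 143; at 30 labels/s that is 00:00:04:23, i.e. DF 00:00:04;23.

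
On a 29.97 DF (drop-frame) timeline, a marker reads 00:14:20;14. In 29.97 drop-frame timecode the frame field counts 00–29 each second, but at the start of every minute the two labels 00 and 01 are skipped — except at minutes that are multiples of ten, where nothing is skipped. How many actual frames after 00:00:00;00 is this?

Complete 10-minute blocks: 1, each 17982 frames → 17982.
Remaining 4 whole minutes in the current block: 1800 + 3 × 1798 = 7194 frames.
Within the current minute: 20 × 30 + 14 − 2 = 612 (labels ;00/;01 skipped at this minute). Total = 17982 + 7194 + 612 = 25788.

25788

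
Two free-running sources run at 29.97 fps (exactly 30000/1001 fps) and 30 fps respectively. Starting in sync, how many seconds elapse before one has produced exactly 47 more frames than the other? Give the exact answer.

47047/30 seconds

The gap grows by |30 − 30000/1001| = 30/1001 frames per second.
Time for a 47-frame gap: 47 ÷ (30/1001) = 47047/30 s.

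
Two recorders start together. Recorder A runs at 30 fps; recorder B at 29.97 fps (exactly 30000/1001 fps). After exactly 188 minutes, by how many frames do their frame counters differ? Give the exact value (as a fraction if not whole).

188 min = 11280 s.
A emits 30 × 11280 = 338400 frames; B emits 30000/1001 × 11280 = 338400000/1001.
Difference = 338400/1001 frames (≈ 338.0619); B is behind A.

338400/1001 frames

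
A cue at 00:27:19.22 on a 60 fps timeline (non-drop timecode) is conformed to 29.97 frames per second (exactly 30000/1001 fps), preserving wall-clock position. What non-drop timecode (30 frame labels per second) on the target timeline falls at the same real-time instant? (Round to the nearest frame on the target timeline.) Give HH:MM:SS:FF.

Source frame index: (0×3600 + 27×60 + 19) × 60 + 22 = 98362.
Real time: 98362 / (60) = 49181/30 s.
Target frame: (49181/30) × (30000/1001) = 4471000/91 ≈ 49131.868 → 49132.
At 30 labels/s: frame 49132 → 00:27:17:22.

00:27:17:22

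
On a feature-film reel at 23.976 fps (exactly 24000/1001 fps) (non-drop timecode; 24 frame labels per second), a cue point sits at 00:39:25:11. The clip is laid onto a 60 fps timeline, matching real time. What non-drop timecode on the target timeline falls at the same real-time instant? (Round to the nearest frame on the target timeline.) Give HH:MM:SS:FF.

00:39:27:49

Source frame index: (0×3600 + 39×60 + 25) × 24 + 11 = 56771.
Real time: 56771 / (24000/1001) = 56827771/24000 s.
Target frame: (56827771/24000) × (60) = 56827771/400 ≈ 142069.427 → 142069.
At 60 labels/s: frame 142069 → 00:39:27:49.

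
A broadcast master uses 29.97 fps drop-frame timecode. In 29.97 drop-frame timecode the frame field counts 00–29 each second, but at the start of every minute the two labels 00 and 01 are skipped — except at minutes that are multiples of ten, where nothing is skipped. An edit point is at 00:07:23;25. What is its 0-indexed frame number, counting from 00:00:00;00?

As if non-drop at 30 labels/s: (0 × 3600 + 7 × 60 + 23) × 30 + 25 = 13315.
Minute boundaries passed: 7; those not divisible by 10: 7 − 0 = 7; dropped labels = 2 × 7 = 14.
Actual frame index = 13315 − 14 = 13301.

13301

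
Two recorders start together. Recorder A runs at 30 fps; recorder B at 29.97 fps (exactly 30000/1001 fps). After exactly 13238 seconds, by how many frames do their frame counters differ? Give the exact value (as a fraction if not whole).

A emits 30 × 13238 = 397140 frames; B emits 30000/1001 × 13238 = 397140000/1001.
Difference = 397140/1001 frames (≈ 396.7433); B is behind A.

397140/1001 frames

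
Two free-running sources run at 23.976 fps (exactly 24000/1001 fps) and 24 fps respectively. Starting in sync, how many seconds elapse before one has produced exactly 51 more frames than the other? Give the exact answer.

The gap grows by |24 − 24000/1001| = 24/1001 frames per second.
Time for a 51-frame gap: 51 ÷ (24/1001) = 2127.125 s.

2127.125 seconds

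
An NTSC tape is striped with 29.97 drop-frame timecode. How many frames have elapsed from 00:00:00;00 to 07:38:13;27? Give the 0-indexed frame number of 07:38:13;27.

823991

Complete 10-minute blocks: 45, each 17982 frames → 809190.
Remaining 8 whole minutes in the current block: 1800 + 7 × 1798 = 14386 frames.
Within the current minute: 13 × 30 + 27 − 2 = 415 (labels ;00/;01 skipped at this minute). Total = 809190 + 14386 + 415 = 823991.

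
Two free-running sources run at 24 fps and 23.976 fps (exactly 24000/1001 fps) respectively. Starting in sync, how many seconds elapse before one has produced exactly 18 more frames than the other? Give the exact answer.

750.75 seconds

The gap grows by |24000/1001 − 24| = 24/1001 frames per second.
Time for a 18-frame gap: 18 ÷ (24/1001) = 750.75 s.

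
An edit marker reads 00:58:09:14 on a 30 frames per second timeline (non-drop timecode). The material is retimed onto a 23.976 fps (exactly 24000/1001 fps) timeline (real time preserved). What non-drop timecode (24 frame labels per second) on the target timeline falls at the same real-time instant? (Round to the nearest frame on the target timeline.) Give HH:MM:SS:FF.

00:58:06:00

Source frame index: (0×3600 + 58×60 + 9) × 30 + 14 = 104684.
Real time: 104684 / (30) = 52342/15 s.
Target frame: (52342/15) × (24000/1001) = 83747200/1001 ≈ 83663.536 → 83664.
At 24 labels/s: frame 83664 → 00:58:06:00.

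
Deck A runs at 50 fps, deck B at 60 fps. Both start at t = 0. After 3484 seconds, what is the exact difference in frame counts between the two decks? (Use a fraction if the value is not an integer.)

34840 frames

A emits 50 × 3484 = 174200 frames; B emits 60 × 3484 = 209040.
Difference = 34840 frames; B is ahead of A.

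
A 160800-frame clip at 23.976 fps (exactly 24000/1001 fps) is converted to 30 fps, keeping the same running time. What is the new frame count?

201201 frames

Target frames = source frames × (target rate / source rate) = 160800 × (30)/(24000/1001) = 160800 × 1001/800 = 201201.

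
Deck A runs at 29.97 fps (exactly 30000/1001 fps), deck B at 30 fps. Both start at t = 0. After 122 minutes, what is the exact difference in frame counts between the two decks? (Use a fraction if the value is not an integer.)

219600/1001 frames

122 min = 7320 s.
A emits 30000/1001 × 7320 = 219600000/1001 frames; B emits 30 × 7320 = 219600.
Difference = 219600/1001 frames (≈ 219.3806); B is ahead of A.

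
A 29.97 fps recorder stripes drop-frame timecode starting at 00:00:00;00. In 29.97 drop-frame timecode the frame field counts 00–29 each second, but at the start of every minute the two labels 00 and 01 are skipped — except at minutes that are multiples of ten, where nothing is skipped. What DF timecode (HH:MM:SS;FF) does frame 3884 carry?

Each 10-minute DF block holds 10 × 60 × 30 − 9 × 2 = 17982 frames. 3884 ÷ 17982 → 0 full blocks, remainder 3884.
Within the partial block the first minute is 1800 frames and each further minute 1798, so 2 further minute boundaries passed. Total skipped labels = 18 × 0 + 2 × 2 = 4.
Non-drop label index = 3884 + 4 = 3888; at 30 labels/s that is 00:02:09:18, i.e. DF 00:02:09;18.

00:02:09;18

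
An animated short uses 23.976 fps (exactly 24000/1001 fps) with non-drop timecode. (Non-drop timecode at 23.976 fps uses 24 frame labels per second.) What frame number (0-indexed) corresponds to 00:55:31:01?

Total seconds to the label: (0 × 3600 + 55 × 60 + 31) = 3331.
Frame index = 3331 × 24 + 1 = 79945.

79945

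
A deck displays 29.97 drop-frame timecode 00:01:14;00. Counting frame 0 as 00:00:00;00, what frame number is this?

2218

As if non-drop at 30 labels/s: (0 × 3600 + 1 × 60 + 14) × 30 + 0 = 2220.
Minute boundaries passed: 1; those not divisible by 10: 1 − 0 = 1; dropped labels = 2 × 1 = 2.
Actual frame index = 2220 − 2 = 2218.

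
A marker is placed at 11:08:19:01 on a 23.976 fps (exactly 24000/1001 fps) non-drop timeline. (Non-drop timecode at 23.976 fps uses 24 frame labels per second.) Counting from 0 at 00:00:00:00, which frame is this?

frame 962377

Total seconds to the label: (11 × 3600 + 8 × 60 + 19) = 40099.
Frame index = 40099 × 24 + 1 = 962377.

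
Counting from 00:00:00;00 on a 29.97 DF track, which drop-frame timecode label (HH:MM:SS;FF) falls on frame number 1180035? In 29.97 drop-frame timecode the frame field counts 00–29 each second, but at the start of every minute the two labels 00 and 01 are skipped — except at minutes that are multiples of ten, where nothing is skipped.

10:56:13;27

Ten DF minutes hold 17982 frames, so frame 1180035 lies in block 65 (frames 1168830–1186811) with 11205 frames into that block.
The block's first minute is 1800 frames and the rest 1798 each; 11205 frames reaches minute 6, so 65 × 18 + 6 × 2 = 1182 labels have been skipped so far.
Adding those back, label number 1180035 + 1182 = 1181217 at 30 labels/s is 39373 s + 27 f = 10 h 56 min 13 s frame 27, i.e. 10:56:13;27.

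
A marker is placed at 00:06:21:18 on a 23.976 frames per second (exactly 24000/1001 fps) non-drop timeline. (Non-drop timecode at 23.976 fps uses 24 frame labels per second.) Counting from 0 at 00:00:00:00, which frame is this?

9162

Total seconds to the label: (0 × 3600 + 6 × 60 + 21) = 381.
Frame index = 381 × 24 + 18 = 9162.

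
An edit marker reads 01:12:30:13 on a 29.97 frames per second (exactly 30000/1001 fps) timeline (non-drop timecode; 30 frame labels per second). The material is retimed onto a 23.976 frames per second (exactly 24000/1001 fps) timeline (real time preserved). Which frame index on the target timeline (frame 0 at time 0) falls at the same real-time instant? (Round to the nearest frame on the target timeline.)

frame 104410

Source frame index: (1×3600 + 12×60 + 30) × 30 + 13 = 130513.
Real time: 130513 / (30000/1001) = 130643513/30000 s.
Target frame: (130643513/30000) × (24000/1001) = 522052/5 ≈ 104410.400 → 104410.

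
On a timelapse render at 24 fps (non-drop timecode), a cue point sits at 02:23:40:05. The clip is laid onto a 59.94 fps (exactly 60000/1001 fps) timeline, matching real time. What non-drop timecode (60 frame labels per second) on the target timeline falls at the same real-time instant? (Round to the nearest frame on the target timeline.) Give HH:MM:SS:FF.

Source frame index: (2×3600 + 23×60 + 40) × 24 + 5 = 206885.
Real time: 206885 / (24) = 206885/24 s.
Target frame: (206885/24) × (60000/1001) = 73887500/143 ≈ 516695.804 → 516696.
At 60 labels/s: frame 516696 → 02:23:31:36.

02:23:31:36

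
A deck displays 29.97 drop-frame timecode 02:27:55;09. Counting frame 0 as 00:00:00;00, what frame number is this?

265993

Complete 10-minute blocks: 14, each 17982 frames → 251748.
Remaining 7 whole minutes in the current block: 1800 + 6 × 1798 = 12588 frames.
Within the current minute: 55 × 30 + 9 − 2 = 1657 (labels ;00/;01 skipped at this minute). Total = 251748 + 12588 + 1657 = 265993.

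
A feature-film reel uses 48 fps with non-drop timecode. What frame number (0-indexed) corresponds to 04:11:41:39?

Total seconds to the label: (4 × 3600 + 11 × 60 + 41) = 15101.
Frame index = 15101 × 48 + 39 = 724887.

724887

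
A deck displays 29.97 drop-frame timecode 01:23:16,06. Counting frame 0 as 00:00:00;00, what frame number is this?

Complete 10-minute blocks: 8, each 17982 frames → 143856.
Remaining 3 whole minutes in the current block: 1800 + 2 × 1798 = 5396 frames.
Within the current minute: 16 × 30 + 6 − 2 = 484 (labels ;00/;01 skipped at this minute). Total = 143856 + 5396 + 484 = 149736.

149736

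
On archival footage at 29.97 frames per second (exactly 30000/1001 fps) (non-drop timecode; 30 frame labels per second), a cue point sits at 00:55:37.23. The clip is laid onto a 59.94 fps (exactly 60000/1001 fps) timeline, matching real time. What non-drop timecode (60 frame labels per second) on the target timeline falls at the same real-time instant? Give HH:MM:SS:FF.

Source frame index: (0×3600 + 55×60 + 37) × 30 + 23 = 100133.
Real time: 100133 / (30000/1001) = 100233133/30000 s.
Target frame: (100233133/30000) × (60000/1001) = 200266.
At 60 labels/s: frame 200266 → 00:55:37:46.

00:55:37:46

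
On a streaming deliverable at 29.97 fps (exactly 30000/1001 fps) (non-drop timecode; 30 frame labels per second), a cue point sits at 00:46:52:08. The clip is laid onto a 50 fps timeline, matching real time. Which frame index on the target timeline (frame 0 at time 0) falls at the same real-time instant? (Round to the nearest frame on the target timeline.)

Source frame index: (0×3600 + 46×60 + 52) × 30 + 8 = 84368.
Real time: 84368 / (30000/1001) = 5278273/1875 s.
Target frame: (5278273/1875) × (50) = 10556546/75 ≈ 140753.947 → 140754.

frame 140754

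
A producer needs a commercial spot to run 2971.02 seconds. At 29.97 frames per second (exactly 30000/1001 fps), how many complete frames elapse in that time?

Frames = 2971.02 × 30000/1001 = 6856200/77 ≈ 89041.5584.
Complete frames: 89041.

89041 frames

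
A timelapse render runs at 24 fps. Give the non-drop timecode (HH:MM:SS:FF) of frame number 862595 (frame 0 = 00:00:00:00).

09:59:01:11

862595 ÷ 24 = 35941 full seconds, remainder 11 frames.
35941 s = 9 h 59 min 1 s.
Timecode: 09:59:01:11.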